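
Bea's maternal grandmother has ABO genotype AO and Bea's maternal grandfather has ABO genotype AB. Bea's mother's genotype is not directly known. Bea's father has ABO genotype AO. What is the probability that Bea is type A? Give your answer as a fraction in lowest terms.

Bea's mother's ABO genotype from AO × AB: 1/4 AA, 1/4 AB, 1/4 AO, 1/4 BO.
Crossing each possibility with the father AO and summing P(type A): 1/4·1 + 1/4·1/2 + 1/4·3/4 + 1/4·1/4 = 5/8.

5/8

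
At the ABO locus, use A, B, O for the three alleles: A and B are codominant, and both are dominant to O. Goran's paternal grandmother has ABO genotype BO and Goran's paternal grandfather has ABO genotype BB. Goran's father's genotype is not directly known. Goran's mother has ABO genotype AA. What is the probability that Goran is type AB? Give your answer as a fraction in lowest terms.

3/4

Goran's father's ABO genotype from BO × BB: 1/2 BB, 1/2 BO.
Crossing each possibility with the mother AA and summing P(type AB): 1/2·1 + 1/2·1/2 = 3/4.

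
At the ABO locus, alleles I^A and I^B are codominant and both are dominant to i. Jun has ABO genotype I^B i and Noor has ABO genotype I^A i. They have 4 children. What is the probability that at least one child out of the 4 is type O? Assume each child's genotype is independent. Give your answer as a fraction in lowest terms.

ABO cross I^B i × I^A i → 1/4 O, 1/4 A, 1/4 B, 1/4 AB.
So P(type O) = 1/4 per child.
P(none) = (3/4)^4 = 81/256; P(at least one) = 1 − 81/256 = 175/256.

175/256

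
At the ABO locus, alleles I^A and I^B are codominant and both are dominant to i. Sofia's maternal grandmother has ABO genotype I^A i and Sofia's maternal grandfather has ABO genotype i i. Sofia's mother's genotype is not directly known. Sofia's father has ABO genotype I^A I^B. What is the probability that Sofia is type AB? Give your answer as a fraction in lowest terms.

Sofia's mother's ABO genotype from I^A i × i i: 1/2 I^A i, 1/2 i i.
Crossing each possibility with the father I^A I^B and summing P(type AB): 1/2·1/4 + 1/2·0 = 1/8.

1/8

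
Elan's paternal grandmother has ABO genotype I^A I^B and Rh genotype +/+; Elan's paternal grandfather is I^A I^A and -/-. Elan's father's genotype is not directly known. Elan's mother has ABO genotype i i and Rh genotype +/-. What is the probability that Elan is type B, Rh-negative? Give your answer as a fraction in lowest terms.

1/16

Elan's father's ABO genotype from I^A I^B × I^A I^A: 1/2 I^A I^A, 1/2 I^A I^B.
Crossing each possibility with the mother i i and summing P(type B): 1/2·0 + 1/2·1/2 = 1/4.
Similarly for Rh via the father's Rh distribution: P(Rh-) = 1/4.
Independent loci: 1/4 × 1/4 = 1/16.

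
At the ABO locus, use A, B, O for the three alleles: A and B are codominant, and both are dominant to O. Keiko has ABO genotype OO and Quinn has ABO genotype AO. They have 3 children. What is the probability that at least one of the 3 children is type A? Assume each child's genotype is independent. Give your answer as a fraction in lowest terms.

ABO cross OO × AO → 1/2 O, 1/2 A.
So P(type A) = 1/2 per child.
P(none) = (1/2)^3 = 1/8; P(at least one) = 1 − 1/8 = 7/8.

7/8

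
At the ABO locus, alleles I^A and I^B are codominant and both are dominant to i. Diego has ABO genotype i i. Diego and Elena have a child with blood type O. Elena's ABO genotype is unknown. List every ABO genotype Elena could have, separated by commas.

For each candidate genotype of Elena, check whether crossing it with i i can produce every observed child phenotype.
  I^A I^A → possible child types {A} ✗
  I^A I^B → possible child types {A, B} ✗
  I^A i → possible child types {O, A} ✓
  I^B I^B → possible child types {B} ✗
  I^B i → possible child types {O, B} ✓
  i i → possible child types {O} ✓

I^A i, I^B i, i i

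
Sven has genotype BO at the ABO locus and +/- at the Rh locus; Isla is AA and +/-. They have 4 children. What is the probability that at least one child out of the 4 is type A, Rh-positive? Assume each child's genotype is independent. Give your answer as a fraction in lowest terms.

ABO cross BO × AA → 1/2 A, 1/2 AB.
Rh cross +/- × +/- → 3/4 Rh+, 1/4 Rh-; so P(type A, Rh-positive) = 1/2 × 3/4 = 3/8 per child.
P(none) = (5/8)^4 = 625/4096; P(at least one) = 1 − 625/4096 = 3471/4096.

3471/4096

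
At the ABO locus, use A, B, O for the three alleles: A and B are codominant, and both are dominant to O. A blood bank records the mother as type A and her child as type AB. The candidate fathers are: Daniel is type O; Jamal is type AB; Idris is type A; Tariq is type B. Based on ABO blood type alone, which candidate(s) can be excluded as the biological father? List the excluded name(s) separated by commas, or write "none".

A candidate is excluded only if no genotype consistent with his phenotype could produce a type AB child with a type A mother.
Daniel (type O): no genotype consistent with that phenotype can produce a type-AB child with a type-A mother.
Idris (type A): no genotype consistent with that phenotype can produce a type-AB child with a type-A mother.

Daniel, Idris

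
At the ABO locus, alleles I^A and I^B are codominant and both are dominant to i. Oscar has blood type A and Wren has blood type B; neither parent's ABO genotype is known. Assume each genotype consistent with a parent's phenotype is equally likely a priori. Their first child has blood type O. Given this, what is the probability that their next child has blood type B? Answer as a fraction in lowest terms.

1/4

Possible genotypes: Oscar ∈ {I^A I^A, I^A i}; Wren ∈ {I^B I^B, I^B i}.
Weight each parental genotype pair by prior × P(type-O child):
  I^A i × I^B i: posterior weight 1; P(next child type B) = 1/4.
Weighted sum = 1/4.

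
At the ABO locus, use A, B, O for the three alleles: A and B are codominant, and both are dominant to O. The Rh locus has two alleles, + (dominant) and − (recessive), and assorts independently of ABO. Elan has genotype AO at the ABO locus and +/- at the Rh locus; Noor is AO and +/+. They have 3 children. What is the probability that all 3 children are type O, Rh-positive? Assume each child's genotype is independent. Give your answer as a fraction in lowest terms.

1/64

ABO cross AO × AO → 1/4 O, 3/4 A.
Rh cross +/- × +/+ → 1 Rh+; so P(type O, Rh-positive) = 1/4 × 1 = 1/4 per child.
All 3 independent: (1/4)^3 = 1/64.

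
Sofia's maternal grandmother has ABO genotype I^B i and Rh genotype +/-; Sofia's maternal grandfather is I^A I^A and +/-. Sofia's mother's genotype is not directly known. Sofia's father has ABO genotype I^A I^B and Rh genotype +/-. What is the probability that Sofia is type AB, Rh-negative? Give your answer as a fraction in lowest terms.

3/32

Sofia's mother's ABO genotype from I^B i × I^A I^A: 1/2 I^A I^B, 1/2 I^A i.
Crossing each possibility with the father I^A I^B and summing P(type AB): 1/2·1/2 + 1/2·1/4 = 3/8.
Similarly for Rh via the mother's Rh distribution: P(Rh-) = 1/4.
Independent loci: 3/8 × 1/4 = 3/32.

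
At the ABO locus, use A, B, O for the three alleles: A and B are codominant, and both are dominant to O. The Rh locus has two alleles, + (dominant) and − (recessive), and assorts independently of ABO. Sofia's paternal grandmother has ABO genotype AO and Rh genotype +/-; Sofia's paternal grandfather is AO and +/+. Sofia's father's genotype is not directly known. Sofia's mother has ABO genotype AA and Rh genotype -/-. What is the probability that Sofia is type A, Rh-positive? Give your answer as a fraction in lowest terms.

Sofia's father's ABO genotype from AO × AO: 1/4 AA, 1/2 AO, 1/4 OO.
Crossing each possibility with the mother AA and summing P(type A): 1/4·1 + 1/2·1 + 1/4·1 = 1.
Similarly for Rh via the father's Rh distribution: P(Rh+) = 3/4.
Independent loci: 1 × 3/4 = 3/4.

3/4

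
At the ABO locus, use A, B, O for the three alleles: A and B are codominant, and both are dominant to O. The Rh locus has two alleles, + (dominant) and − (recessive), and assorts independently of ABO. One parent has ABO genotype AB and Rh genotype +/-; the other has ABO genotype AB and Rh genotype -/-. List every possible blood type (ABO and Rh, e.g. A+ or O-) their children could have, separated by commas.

A+, A-, B+, B-, AB+, AB-

Gametes from AB × AB give offspring ABO genotypes AA, AB, BB, i.e. phenotypes A, B, AB.
Rh cross +/- × -/- → phenotypes Rh+, Rh-.
Combining independently: A+, A-, B+, B-, AB+, AB-.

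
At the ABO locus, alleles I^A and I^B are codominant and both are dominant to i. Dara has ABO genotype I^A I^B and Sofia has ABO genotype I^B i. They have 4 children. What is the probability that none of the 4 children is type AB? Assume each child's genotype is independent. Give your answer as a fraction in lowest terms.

ABO cross I^A I^B × I^B i → 1/4 A, 1/2 B, 1/4 AB.
So P(type AB) = 1/4 per child.
P(not type AB) = 3/4 for one child; (3/4)^4 = 81/256.

81/256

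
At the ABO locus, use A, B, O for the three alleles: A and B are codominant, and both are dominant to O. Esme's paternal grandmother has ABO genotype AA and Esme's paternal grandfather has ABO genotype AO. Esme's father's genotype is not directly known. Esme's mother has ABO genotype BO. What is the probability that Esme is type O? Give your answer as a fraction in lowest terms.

1/8

Esme's father's ABO genotype from AA × AO: 1/2 AA, 1/2 AO.
Crossing each possibility with the mother BO and summing P(type O): 1/2·0 + 1/2·1/4 = 1/8.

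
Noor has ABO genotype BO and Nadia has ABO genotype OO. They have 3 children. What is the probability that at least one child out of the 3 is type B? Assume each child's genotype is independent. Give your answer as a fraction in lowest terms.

ABO cross BO × OO → 1/2 O, 1/2 B.
So P(type B) = 1/2 per child.
P(none) = (1/2)^3 = 1/8; P(at least one) = 1 − 1/8 = 7/8.

7/8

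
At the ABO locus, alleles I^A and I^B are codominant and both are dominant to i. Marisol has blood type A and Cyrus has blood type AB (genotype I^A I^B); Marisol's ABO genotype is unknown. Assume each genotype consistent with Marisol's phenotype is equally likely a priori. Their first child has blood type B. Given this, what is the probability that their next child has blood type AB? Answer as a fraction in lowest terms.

1/4

Possible genotypes: Marisol ∈ {I^A I^A, I^A i}; Cyrus ∈ {I^A I^B}.
Weight each parental genotype pair by prior × P(type-B child):
  I^A i × I^A I^B: posterior weight 1; P(next child type AB) = 1/4.
Weighted sum = 1/4.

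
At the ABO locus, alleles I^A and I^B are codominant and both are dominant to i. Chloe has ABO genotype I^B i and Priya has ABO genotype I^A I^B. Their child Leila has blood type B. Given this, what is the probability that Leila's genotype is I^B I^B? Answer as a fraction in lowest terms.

Cross I^B i × I^A I^B → 1/4 I^A I^B, 1/4 I^A i, 1/4 I^B I^B, 1/4 I^B i.
Type-B genotypes among offspring: I^B I^B (1/4), I^B i (1/4); total 1/2.
P(I^B I^B | type B) = (1/4) / (1/2) = 1/2.

1/2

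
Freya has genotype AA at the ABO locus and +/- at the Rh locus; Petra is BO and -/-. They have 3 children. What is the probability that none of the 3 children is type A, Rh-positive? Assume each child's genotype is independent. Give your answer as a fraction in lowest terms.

ABO cross AA × BO → 1/2 A, 1/2 AB.
Rh cross +/- × -/- → 1/2 Rh+, 1/2 Rh-; so P(type A, Rh-positive) = 1/2 × 1/2 = 1/4 per child.
P(not type A, Rh-positive) = 3/4 for one child; (3/4)^3 = 27/64.

27/64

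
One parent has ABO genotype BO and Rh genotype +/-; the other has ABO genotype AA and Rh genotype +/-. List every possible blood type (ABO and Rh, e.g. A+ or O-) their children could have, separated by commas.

Gametes from BO × AA give offspring ABO genotypes AB, AO, i.e. phenotypes A, AB.
Rh cross +/- × +/- → phenotypes Rh+, Rh-.
Combining independently: A+, A-, AB+, AB-.

A+, A-, AB+, AB-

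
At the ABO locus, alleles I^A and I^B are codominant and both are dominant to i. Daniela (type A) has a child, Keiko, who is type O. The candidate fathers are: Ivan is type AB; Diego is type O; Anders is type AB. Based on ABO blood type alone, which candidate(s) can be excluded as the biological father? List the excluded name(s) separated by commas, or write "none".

Ivan, Anders

A candidate is excluded only if no genotype consistent with his phenotype could produce a type O child with a type A mother.
Ivan (type AB): no genotype consistent with that phenotype can produce a type-O child with a type-A mother.
Anders (type AB): no genotype consistent with that phenotype can produce a type-O child with a type-A mother.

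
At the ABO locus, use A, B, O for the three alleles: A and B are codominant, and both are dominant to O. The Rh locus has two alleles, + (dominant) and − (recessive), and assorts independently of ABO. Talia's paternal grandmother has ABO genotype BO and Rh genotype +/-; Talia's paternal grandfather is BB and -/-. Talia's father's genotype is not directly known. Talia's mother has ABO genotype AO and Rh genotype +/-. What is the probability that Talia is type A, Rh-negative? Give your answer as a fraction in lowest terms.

Talia's father's ABO genotype from BO × BB: 1/2 BB, 1/2 BO.
Crossing each possibility with the mother AO and summing P(type A): 1/2·0 + 1/2·1/4 = 1/8.
Similarly for Rh via the father's Rh distribution: P(Rh-) = 3/8.
Independent loci: 1/8 × 3/8 = 3/64.

3/64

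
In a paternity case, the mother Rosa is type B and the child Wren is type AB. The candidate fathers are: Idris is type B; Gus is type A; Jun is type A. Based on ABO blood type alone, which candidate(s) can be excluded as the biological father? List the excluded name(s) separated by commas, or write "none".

A candidate is excluded only if no genotype consistent with his phenotype could produce a type AB child with a type B mother.
Idris (type B): no genotype consistent with that phenotype can produce a type-AB child with a type-B mother.

Idris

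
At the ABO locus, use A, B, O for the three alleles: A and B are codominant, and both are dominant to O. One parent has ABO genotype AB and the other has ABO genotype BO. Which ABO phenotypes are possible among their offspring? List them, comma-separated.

A, B, AB

Gametes from AB × BO give offspring ABO genotypes AB, AO, BB, BO, i.e. phenotypes A, B, AB.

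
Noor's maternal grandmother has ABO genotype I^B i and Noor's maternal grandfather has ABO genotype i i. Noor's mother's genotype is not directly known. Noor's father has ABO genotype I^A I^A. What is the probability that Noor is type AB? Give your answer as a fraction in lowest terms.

Noor's mother's ABO genotype from I^B i × i i: 1/2 I^B i, 1/2 i i.
Crossing each possibility with the father I^A I^A and summing P(type AB): 1/2·1/2 + 1/2·0 = 1/4.

1/4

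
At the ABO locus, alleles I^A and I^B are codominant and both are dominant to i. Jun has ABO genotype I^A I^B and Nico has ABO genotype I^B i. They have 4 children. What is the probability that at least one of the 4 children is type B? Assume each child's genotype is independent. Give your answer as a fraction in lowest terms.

ABO cross I^A I^B × I^B i → 1/4 A, 1/2 B, 1/4 AB.
So P(type B) = 1/2 per child.
P(none) = (1/2)^4 = 1/16; P(at least one) = 1 − 1/16 = 15/16.

15/16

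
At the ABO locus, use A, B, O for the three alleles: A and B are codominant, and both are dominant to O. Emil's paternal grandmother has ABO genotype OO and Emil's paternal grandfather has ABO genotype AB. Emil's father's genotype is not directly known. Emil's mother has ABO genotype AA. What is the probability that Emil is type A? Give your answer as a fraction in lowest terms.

Emil's father's ABO genotype from OO × AB: 1/2 AO, 1/2 BO.
Crossing each possibility with the mother AA and summing P(type A): 1/2·1 + 1/2·1/2 = 3/4.

3/4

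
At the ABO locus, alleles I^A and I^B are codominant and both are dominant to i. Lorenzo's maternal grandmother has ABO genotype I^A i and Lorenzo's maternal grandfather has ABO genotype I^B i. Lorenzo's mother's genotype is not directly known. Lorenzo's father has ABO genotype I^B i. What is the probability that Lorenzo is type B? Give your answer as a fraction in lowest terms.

Lorenzo's mother's ABO genotype from I^A i × I^B i: 1/4 I^A I^B, 1/4 I^A i, 1/4 I^B i, 1/4 i i.
Crossing each possibility with the father I^B i and summing P(type B): 1/4·1/2 + 1/4·1/4 + 1/4·3/4 + 1/4·1/2 = 1/2.

1/2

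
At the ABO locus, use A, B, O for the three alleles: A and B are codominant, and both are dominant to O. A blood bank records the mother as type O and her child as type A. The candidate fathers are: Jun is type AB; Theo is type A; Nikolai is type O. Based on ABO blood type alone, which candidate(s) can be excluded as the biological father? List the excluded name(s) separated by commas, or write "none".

Nikolai

A candidate is excluded only if no genotype consistent with his phenotype could produce a type A child with a type O mother.
Nikolai (type O): no genotype consistent with that phenotype can produce a type-A child with a type-O mother.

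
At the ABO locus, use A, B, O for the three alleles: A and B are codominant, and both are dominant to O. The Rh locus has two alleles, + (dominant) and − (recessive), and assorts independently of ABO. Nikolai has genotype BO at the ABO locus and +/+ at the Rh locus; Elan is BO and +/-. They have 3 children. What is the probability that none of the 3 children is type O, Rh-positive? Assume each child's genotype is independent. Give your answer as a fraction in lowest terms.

ABO cross BO × BO → 1/4 O, 3/4 B.
Rh cross +/+ × +/- → 1 Rh+; so P(type O, Rh-positive) = 1/4 × 1 = 1/4 per child.
P(not type O, Rh-positive) = 3/4 for one child; (3/4)^3 = 27/64.

27/64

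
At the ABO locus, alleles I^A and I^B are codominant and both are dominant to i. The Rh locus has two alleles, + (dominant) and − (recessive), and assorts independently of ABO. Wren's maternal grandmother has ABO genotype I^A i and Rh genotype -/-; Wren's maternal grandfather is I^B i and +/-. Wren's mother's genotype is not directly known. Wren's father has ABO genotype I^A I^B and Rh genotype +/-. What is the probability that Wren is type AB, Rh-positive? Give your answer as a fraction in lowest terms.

5/32

Wren's mother's ABO genotype from I^A i × I^B i: 1/4 I^A I^B, 1/4 I^A i, 1/4 I^B i, 1/4 i i.
Crossing each possibility with the father I^A I^B and summing P(type AB): 1/4·1/2 + 1/4·1/4 + 1/4·1/4 + 1/4·0 = 1/4.
Similarly for Rh via the mother's Rh distribution: P(Rh+) = 5/8.
Independent loci: 1/4 × 5/8 = 5/32.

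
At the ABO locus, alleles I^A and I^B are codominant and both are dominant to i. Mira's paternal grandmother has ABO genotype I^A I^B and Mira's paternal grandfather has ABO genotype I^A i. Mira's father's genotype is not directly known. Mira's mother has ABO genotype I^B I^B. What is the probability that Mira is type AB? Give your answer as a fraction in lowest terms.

1/2

Mira's father's ABO genotype from I^A I^B × I^A i: 1/4 I^A I^A, 1/4 I^A I^B, 1/4 I^A i, 1/4 I^B i.
Crossing each possibility with the mother I^B I^B and summing P(type AB): 1/4·1 + 1/4·1/2 + 1/4·1/2 + 1/4·0 = 1/2.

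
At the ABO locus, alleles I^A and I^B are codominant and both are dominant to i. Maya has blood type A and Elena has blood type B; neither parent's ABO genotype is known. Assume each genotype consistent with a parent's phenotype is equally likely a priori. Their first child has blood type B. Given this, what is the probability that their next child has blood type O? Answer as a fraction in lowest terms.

1/12

Possible genotypes: Maya ∈ {I^A I^A, I^A i}; Elena ∈ {I^B I^B, I^B i}.
Weight each parental genotype pair by prior × P(type-B child):
  I^A i × I^B I^B: posterior weight 2/3; P(next child type O) = 0.
  I^A i × I^B i: posterior weight 1/3; P(next child type O) = 1/4.
Weighted sum = 1/12.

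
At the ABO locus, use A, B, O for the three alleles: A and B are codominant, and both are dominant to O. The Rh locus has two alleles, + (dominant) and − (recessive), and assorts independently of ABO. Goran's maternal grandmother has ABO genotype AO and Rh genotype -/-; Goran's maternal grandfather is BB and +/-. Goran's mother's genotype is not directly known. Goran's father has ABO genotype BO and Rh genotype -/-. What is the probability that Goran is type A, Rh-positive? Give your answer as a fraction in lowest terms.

1/32

Goran's mother's ABO genotype from AO × BB: 1/2 AB, 1/2 BO.
Crossing each possibility with the father BO and summing P(type A): 1/2·1/4 + 1/2·0 = 1/8.
Similarly for Rh via the mother's Rh distribution: P(Rh+) = 1/4.
Independent loci: 1/8 × 1/4 = 1/32.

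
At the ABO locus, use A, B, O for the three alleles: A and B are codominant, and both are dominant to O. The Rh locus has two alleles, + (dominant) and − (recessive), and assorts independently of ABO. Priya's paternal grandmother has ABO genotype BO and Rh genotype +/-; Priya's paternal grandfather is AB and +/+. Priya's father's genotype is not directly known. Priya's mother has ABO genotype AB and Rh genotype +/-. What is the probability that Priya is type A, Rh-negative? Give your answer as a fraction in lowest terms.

1/32

Priya's father's ABO genotype from BO × AB: 1/4 AB, 1/4 AO, 1/4 BB, 1/4 BO.
Crossing each possibility with the mother AB and summing P(type A): 1/4·1/4 + 1/4·1/2 + 1/4·0 + 1/4·1/4 = 1/4.
Similarly for Rh via the father's Rh distribution: P(Rh-) = 1/8.
Independent loci: 1/4 × 1/8 = 1/32.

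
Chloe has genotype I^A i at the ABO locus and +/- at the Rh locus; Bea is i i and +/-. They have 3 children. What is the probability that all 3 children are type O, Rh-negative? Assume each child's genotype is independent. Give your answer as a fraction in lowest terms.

1/512

ABO cross I^A i × i i → 1/2 O, 1/2 A.
Rh cross +/- × +/- → 3/4 Rh+, 1/4 Rh-; so P(type O, Rh-negative) = 1/2 × 1/4 = 1/8 per child.
All 3 independent: (1/8)^3 = 1/512.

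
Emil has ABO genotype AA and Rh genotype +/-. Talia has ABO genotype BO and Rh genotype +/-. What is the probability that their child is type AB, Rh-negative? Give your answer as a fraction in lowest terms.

1/8

ABO cross AA × BO → offspring phenotypes: 1/2 A, 1/2 AB.
Rh cross +/- × +/- → 3/4 Rh+, 1/4 Rh-.
Independent loci: P(type AB, Rh-negative) = 1/2 × 1/4 = 1/8.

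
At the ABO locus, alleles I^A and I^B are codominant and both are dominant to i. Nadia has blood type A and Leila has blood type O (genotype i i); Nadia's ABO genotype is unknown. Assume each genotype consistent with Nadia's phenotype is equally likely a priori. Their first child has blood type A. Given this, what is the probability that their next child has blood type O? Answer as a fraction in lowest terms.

1/6

Possible genotypes: Nadia ∈ {I^A I^A, I^A i}; Leila ∈ {i i}.
Weight each parental genotype pair by prior × P(type-A child):
  I^A I^A × i i: posterior weight 2/3; P(next child type O) = 0.
  I^A i × i i: posterior weight 1/3; P(next child type O) = 1/2.
Weighted sum = 1/6.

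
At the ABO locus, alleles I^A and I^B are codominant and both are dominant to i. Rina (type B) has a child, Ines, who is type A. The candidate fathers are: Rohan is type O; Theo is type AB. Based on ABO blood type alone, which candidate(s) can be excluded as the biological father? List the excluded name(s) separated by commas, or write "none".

Rohan

A candidate is excluded only if no genotype consistent with his phenotype could produce a type A child with a type B mother.
Rohan (type O): no genotype consistent with that phenotype can produce a type-A child with a type-B mother.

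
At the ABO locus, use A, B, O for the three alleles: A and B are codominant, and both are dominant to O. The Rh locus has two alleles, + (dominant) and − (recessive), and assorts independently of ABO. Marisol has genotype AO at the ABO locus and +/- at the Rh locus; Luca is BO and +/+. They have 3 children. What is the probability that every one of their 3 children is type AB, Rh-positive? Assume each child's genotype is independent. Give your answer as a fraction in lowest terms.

ABO cross AO × BO → 1/4 O, 1/4 A, 1/4 B, 1/4 AB.
Rh cross +/- × +/+ → 1 Rh+; so P(type AB, Rh-positive) = 1/4 × 1 = 1/4 per child.
All 3 independent: (1/4)^3 = 1/64.

1/64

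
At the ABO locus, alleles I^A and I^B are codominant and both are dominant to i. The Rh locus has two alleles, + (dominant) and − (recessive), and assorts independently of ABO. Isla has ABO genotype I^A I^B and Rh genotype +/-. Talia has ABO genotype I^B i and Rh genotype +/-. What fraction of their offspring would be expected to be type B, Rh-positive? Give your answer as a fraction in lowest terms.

3/8

ABO cross I^A I^B × I^B i → offspring phenotypes: 1/4 A, 1/2 B, 1/4 AB.
Rh cross +/- × +/- → 3/4 Rh+, 1/4 Rh-.
Independent loci: P(type B, Rh-positive) = 1/2 × 3/4 = 3/8.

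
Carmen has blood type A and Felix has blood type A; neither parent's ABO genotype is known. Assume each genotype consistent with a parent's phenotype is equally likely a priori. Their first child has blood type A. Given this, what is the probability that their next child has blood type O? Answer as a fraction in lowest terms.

1/20

Possible genotypes: Carmen ∈ {I^A I^A, I^A i}; Felix ∈ {I^A I^A, I^A i}.
Weight each parental genotype pair by prior × P(type-A child):
  I^A I^A × I^A I^A: posterior weight 4/15; P(next child type O) = 0.
  I^A I^A × I^A i: posterior weight 4/15; P(next child type O) = 0.
  I^A i × I^A I^A: posterior weight 4/15; P(next child type O) = 0.
  I^A i × I^A i: posterior weight 1/5; P(next child type O) = 1/4.
Weighted sum = 1/20.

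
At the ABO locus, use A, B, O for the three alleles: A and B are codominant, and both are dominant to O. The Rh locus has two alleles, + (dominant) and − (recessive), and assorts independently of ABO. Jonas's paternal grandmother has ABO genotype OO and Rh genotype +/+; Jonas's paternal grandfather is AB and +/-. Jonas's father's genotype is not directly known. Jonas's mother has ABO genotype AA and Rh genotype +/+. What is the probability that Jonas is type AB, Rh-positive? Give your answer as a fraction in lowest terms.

1/4

Jonas's father's ABO genotype from OO × AB: 1/2 AO, 1/2 BO.
Crossing each possibility with the mother AA and summing P(type AB): 1/2·0 + 1/2·1/2 = 1/4.
Similarly for Rh via the father's Rh distribution: P(Rh+) = 1.
Independent loci: 1/4 × 1 = 1/4.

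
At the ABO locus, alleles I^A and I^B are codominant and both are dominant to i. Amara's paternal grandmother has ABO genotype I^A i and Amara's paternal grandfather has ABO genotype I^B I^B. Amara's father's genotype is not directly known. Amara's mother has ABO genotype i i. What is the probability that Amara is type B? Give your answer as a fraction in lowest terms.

1/2

Amara's father's ABO genotype from I^A i × I^B I^B: 1/2 I^A I^B, 1/2 I^B i.
Crossing each possibility with the mother i i and summing P(type B): 1/2·1/2 + 1/2·1/2 = 1/2.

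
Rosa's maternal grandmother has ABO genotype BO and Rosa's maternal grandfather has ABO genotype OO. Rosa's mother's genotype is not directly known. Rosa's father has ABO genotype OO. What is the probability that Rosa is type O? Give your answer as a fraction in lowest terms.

Rosa's mother's ABO genotype from BO × OO: 1/2 BO, 1/2 OO.
Crossing each possibility with the father OO and summing P(type O): 1/2·1/2 + 1/2·1 = 3/4.

3/4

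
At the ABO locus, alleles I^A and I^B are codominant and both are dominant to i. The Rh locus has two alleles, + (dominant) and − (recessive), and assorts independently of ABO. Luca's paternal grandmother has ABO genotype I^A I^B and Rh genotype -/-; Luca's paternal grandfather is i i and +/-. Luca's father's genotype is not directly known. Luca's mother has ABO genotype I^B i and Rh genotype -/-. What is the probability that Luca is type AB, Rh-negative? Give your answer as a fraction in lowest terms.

Luca's father's ABO genotype from I^A I^B × i i: 1/2 I^A i, 1/2 I^B i.
Crossing each possibility with the mother I^B i and summing P(type AB): 1/2·1/4 + 1/2·0 = 1/8.
Similarly for Rh via the father's Rh distribution: P(Rh-) = 3/4.
Independent loci: 1/8 × 3/4 = 3/32.

3/32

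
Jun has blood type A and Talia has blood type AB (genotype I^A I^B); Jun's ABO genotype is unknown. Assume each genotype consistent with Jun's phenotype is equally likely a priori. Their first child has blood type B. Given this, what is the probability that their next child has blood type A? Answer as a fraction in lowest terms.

Possible genotypes: Jun ∈ {I^A I^A, I^A i}; Talia ∈ {I^A I^B}.
Weight each parental genotype pair by prior × P(type-B child):
  I^A i × I^A I^B: posterior weight 1; P(next child type A) = 1/2.
Weighted sum = 1/2.

1/2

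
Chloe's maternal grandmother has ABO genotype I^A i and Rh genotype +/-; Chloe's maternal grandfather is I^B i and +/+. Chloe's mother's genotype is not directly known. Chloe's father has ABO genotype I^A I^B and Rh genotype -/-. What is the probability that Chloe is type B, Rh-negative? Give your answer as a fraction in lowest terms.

3/32

Chloe's mother's ABO genotype from I^A i × I^B i: 1/4 I^A I^B, 1/4 I^A i, 1/4 I^B i, 1/4 i i.
Crossing each possibility with the father I^A I^B and summing P(type B): 1/4·1/4 + 1/4·1/4 + 1/4·1/2 + 1/4·1/2 = 3/8.
Similarly for Rh via the mother's Rh distribution: P(Rh-) = 1/4.
Independent loci: 3/8 × 1/4 = 3/32.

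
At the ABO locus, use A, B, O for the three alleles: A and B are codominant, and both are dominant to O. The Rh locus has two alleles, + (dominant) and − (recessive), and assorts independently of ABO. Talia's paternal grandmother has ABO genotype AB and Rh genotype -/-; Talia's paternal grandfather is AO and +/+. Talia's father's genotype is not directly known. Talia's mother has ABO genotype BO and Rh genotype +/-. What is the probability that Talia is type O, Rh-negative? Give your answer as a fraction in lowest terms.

Talia's father's ABO genotype from AB × AO: 1/4 AA, 1/4 AB, 1/4 AO, 1/4 BO.
Crossing each possibility with the mother BO and summing P(type O): 1/4·0 + 1/4·0 + 1/4·1/4 + 1/4·1/4 = 1/8.
Similarly for Rh via the father's Rh distribution: P(Rh-) = 1/4.
Independent loci: 1/8 × 1/4 = 1/32.

1/32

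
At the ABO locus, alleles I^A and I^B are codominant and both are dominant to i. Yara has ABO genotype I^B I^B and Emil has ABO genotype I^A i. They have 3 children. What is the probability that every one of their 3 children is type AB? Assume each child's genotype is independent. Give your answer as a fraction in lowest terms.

ABO cross I^B I^B × I^A i → 1/2 B, 1/2 AB.
So P(type AB) = 1/2 per child.
All 3 independent: (1/2)^3 = 1/8.

1/8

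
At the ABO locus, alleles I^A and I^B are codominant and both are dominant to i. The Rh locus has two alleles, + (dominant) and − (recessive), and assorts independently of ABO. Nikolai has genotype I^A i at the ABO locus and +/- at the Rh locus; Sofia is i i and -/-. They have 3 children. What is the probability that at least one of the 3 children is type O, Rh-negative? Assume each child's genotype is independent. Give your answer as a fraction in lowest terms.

ABO cross I^A i × i i → 1/2 O, 1/2 A.
Rh cross +/- × -/- → 1/2 Rh+, 1/2 Rh-; so P(type O, Rh-negative) = 1/2 × 1/2 = 1/4 per child.
P(none) = (3/4)^3 = 27/64; P(at least one) = 1 − 27/64 = 37/64.

37/64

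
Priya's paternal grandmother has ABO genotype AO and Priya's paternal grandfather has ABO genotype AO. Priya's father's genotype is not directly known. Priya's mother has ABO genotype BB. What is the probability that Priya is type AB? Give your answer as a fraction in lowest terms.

1/2

Priya's father's ABO genotype from AO × AO: 1/4 AA, 1/2 AO, 1/4 OO.
Crossing each possibility with the mother BB and summing P(type AB): 1/4·1 + 1/2·1/2 + 1/4·0 = 1/2.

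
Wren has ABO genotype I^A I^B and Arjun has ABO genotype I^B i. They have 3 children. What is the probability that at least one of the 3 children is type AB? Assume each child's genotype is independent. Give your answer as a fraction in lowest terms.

ABO cross I^A I^B × I^B i → 1/4 A, 1/2 B, 1/4 AB.
So P(type AB) = 1/4 per child.
P(none) = (3/4)^3 = 27/64; P(at least one) = 1 − 27/64 = 37/64.

37/64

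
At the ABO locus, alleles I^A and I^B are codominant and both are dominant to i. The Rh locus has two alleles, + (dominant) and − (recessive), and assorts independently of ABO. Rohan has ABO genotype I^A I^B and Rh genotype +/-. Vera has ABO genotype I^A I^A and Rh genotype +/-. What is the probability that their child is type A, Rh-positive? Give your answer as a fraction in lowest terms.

ABO cross I^A I^B × I^A I^A → offspring phenotypes: 1/2 A, 1/2 AB.
Rh cross +/- × +/- → 3/4 Rh+, 1/4 Rh-.
Independent loci: P(type A, Rh-positive) = 1/2 × 3/4 = 3/8.

3/8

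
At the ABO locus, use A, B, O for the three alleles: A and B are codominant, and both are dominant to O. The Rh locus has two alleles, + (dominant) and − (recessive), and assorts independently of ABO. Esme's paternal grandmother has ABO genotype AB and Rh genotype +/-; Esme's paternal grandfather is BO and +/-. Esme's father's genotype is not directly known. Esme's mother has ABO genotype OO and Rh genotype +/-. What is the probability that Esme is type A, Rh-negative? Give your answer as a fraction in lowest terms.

1/16

Esme's father's ABO genotype from AB × BO: 1/4 AB, 1/4 AO, 1/4 BB, 1/4 BO.
Crossing each possibility with the mother OO and summing P(type A): 1/4·1/2 + 1/4·1/2 + 1/4·0 + 1/4·0 = 1/4.
Similarly for Rh via the father's Rh distribution: P(Rh-) = 1/4.
Independent loci: 1/4 × 1/4 = 1/16.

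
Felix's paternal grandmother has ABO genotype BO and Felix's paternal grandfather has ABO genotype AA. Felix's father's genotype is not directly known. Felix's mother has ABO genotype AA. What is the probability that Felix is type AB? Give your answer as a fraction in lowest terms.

1/4

Felix's father's ABO genotype from BO × AA: 1/2 AB, 1/2 AO.
Crossing each possibility with the mother AA and summing P(type AB): 1/2·1/2 + 1/2·0 = 1/4.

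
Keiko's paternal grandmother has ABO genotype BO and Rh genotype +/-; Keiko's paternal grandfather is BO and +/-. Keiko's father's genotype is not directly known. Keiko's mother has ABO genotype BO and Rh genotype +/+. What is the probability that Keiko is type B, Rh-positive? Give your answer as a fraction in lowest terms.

3/4

Keiko's father's ABO genotype from BO × BO: 1/4 BB, 1/2 BO, 1/4 OO.
Crossing each possibility with the mother BO and summing P(type B): 1/4·1 + 1/2·3/4 + 1/4·1/2 = 3/4.
Similarly for Rh via the father's Rh distribution: P(Rh+) = 1.
Independent loci: 3/4 × 1 = 3/4.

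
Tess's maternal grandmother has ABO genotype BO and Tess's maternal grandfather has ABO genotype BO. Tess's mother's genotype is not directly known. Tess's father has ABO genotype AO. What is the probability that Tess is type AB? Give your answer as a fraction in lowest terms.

Tess's mother's ABO genotype from BO × BO: 1/4 BB, 1/2 BO, 1/4 OO.
Crossing each possibility with the father AO and summing P(type AB): 1/4·1/2 + 1/2·1/4 + 1/4·0 = 1/4.

1/4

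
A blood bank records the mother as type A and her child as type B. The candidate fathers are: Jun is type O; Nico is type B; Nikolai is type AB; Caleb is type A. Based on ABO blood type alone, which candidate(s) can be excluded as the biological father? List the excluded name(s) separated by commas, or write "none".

A candidate is excluded only if no genotype consistent with his phenotype could produce a type B child with a type A mother.
Jun (type O): no genotype consistent with that phenotype can produce a type-B child with a type-A mother.
Caleb (type A): no genotype consistent with that phenotype can produce a type-B child with a type-A mother.

Jun, Caleb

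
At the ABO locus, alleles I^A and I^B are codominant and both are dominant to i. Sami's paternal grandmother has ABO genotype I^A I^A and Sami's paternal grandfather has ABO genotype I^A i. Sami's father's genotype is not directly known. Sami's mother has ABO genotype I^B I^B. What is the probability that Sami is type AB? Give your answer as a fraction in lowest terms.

3/4

Sami's father's ABO genotype from I^A I^A × I^A i: 1/2 I^A I^A, 1/2 I^A i.
Crossing each possibility with the mother I^B I^B and summing P(type AB): 1/2·1 + 1/2·1/2 = 3/4.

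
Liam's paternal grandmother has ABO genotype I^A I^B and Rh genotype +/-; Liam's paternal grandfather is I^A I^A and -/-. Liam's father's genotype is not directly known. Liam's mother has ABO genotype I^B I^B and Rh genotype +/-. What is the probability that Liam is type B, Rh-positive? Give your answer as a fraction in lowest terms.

5/32

Liam's father's ABO genotype from I^A I^B × I^A I^A: 1/2 I^A I^A, 1/2 I^A I^B.
Crossing each possibility with the mother I^B I^B and summing P(type B): 1/2·0 + 1/2·1/2 = 1/4.
Similarly for Rh via the father's Rh distribution: P(Rh+) = 5/8.
Independent loci: 1/4 × 5/8 = 5/32.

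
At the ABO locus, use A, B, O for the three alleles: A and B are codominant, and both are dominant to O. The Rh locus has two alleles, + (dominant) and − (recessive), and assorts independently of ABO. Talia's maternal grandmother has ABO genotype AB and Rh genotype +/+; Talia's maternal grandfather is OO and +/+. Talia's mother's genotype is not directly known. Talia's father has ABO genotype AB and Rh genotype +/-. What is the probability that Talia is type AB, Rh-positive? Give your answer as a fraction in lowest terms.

Talia's mother's ABO genotype from AB × OO: 1/2 AO, 1/2 BO.
Crossing each possibility with the father AB and summing P(type AB): 1/2·1/4 + 1/2·1/4 = 1/4.
Similarly for Rh via the mother's Rh distribution: P(Rh+) = 1.
Independent loci: 1/4 × 1 = 1/4.

1/4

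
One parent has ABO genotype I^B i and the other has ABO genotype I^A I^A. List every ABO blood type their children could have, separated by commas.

A, AB

Gametes from I^B i × I^A I^A give offspring ABO genotypes I^A I^B, I^A i, i.e. phenotypes A, AB.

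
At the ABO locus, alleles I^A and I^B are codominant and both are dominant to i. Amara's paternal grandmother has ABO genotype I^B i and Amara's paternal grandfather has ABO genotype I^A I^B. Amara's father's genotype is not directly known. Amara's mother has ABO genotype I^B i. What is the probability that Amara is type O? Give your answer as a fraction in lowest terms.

Amara's father's ABO genotype from I^B i × I^A I^B: 1/4 I^A I^B, 1/4 I^A i, 1/4 I^B I^B, 1/4 I^B i.
Crossing each possibility with the mother I^B i and summing P(type O): 1/4·0 + 1/4·1/4 + 1/4·0 + 1/4·1/4 = 1/8.

1/8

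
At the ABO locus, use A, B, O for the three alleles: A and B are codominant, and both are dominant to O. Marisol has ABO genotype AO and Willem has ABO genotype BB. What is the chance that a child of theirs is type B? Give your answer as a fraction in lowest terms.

ABO cross AO × BB → offspring phenotypes: 1/2 B, 1/2 AB.
So P(type B) = 1/2.

1/2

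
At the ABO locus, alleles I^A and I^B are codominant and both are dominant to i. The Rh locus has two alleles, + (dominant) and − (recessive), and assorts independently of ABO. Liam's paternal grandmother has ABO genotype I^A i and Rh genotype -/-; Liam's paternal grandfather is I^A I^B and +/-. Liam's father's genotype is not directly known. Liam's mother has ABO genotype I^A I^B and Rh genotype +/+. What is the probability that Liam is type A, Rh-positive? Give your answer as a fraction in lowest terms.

Liam's father's ABO genotype from I^A i × I^A I^B: 1/4 I^A I^A, 1/4 I^A I^B, 1/4 I^A i, 1/4 I^B i.
Crossing each possibility with the mother I^A I^B and summing P(type A): 1/4·1/2 + 1/4·1/4 + 1/4·1/2 + 1/4·1/4 = 3/8.
Similarly for Rh via the father's Rh distribution: P(Rh+) = 1.
Independent loci: 3/8 × 1 = 3/8.

3/8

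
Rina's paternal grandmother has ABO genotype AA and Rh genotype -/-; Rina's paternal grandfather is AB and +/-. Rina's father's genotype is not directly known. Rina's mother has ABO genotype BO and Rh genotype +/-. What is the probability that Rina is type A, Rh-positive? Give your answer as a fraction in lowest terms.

Rina's father's ABO genotype from AA × AB: 1/2 AA, 1/2 AB.
Crossing each possibility with the mother BO and summing P(type A): 1/2·1/2 + 1/2·1/4 = 3/8.
Similarly for Rh via the father's Rh distribution: P(Rh+) = 5/8.
Independent loci: 3/8 × 5/8 = 15/64.

15/64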